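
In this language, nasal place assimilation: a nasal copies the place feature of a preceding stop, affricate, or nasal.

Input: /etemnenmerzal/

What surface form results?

[etemmennerzal]

/n/ after /m/ (labial) → [m]
/m/ after /n/ (alveolar) → [n]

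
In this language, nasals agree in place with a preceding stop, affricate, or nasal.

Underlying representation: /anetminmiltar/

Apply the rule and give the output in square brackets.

/m/ after /t/ (alveolar) → [n]
/m/ after /n/ (alveolar) → [n]

[anetninniltar]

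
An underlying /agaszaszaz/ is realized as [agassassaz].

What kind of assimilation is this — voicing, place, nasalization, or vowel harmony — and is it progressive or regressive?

voicing assimilation, progressive

/z/→[s] /z/→[s].
Each target copies a feature from the preceding segment, so the direction is progressive.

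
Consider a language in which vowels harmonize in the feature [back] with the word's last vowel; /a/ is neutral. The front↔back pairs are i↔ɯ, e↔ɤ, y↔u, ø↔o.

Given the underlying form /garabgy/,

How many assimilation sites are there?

No segment meets the rule's conditions.

0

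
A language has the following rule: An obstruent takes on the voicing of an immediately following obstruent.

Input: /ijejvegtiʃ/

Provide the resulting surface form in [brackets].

/g/ before /t/ (voiceless) → [k]

[ijejvektiʃ]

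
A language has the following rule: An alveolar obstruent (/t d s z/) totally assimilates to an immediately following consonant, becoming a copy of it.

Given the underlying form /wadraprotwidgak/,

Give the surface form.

/d/ before /r/ → [r] (total assimilation)
/t/ before /w/ → [w] (total assimilation)
/d/ before /g/ → [g] (total assimilation)

[warraprowwiggak]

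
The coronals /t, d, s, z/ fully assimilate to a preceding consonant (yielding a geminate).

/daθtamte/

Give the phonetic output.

[daθθamme]

/t/ after /θ/ → [θ] (total assimilation)
/t/ after /m/ → [m] (total assimilation)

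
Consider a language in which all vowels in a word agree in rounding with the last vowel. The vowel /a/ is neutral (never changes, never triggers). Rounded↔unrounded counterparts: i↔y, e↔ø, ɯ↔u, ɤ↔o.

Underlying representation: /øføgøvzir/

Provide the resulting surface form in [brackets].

[efegevzir]

/ø/ harmonizes with /i/ ([-round]) → [e]
/ø/ harmonizes with /i/ ([-round]) → [e]
/ø/ harmonizes with /i/ ([-round]) → [e]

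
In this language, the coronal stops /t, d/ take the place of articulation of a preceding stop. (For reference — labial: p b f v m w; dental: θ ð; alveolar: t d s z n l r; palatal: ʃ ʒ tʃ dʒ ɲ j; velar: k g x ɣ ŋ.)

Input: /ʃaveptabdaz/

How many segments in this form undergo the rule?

/t/ after /p/ (labial) → [p]
/d/ after /b/ (labial) → [b]
2 segments change.

2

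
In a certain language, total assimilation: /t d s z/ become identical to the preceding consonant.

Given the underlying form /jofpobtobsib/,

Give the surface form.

[jofpobbobbib]

/t/ after /b/ → [b] (total assimilation)
/s/ after /b/ → [b] (total assimilation)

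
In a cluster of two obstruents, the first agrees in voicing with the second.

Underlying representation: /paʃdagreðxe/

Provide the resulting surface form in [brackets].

/ʃ/ before /d/ (voiced) → [ʒ]
/ð/ before /x/ (voiceless) → [θ]

[paʒdagreθxe]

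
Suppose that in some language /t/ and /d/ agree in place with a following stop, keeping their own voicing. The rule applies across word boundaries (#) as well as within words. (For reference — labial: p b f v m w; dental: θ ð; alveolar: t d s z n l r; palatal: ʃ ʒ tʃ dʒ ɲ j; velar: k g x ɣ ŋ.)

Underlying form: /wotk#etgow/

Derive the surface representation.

/t/ before /k/ (velar) → [k]
/t/ before /g/ (velar) → [k]

[wokk#ekgow]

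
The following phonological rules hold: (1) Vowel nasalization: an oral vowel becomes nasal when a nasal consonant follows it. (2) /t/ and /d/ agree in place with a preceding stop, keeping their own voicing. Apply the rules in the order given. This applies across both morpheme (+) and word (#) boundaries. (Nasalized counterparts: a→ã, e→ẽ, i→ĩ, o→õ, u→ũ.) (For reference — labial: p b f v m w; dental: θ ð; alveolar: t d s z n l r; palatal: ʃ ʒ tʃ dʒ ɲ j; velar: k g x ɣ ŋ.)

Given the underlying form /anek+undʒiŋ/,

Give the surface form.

[ãnek+ũndʒĩŋ]

Rule 1: /a/ before nasal /n/ → [ã]
Rule 1: /u/ before nasal /n/ → [ũ]
Rule 1: /i/ before nasal /ŋ/ → [ĩ]
After rule 1: ãnek+ũndʒĩŋ
Rule 2: no segment meets the rule's conditions; no change.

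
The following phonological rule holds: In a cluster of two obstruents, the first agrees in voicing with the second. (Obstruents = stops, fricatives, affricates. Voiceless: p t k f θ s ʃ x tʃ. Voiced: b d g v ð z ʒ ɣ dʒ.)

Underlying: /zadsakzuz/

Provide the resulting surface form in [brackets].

/d/ before /s/ (voiceless) → [t]
/k/ before /z/ (voiced) → [g]

[zatsagzuz]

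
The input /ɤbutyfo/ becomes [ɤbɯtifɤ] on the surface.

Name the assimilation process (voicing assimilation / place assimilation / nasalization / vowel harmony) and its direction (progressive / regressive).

/u/→[ɯ] /y/→[i] /o/→[ɤ].
Vowels agree with the first vowel, so the harmony is progressive.

vowel harmony, progressive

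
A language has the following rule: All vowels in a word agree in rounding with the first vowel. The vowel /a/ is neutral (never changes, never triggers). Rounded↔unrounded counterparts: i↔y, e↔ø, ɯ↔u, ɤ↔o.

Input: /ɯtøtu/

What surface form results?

/ø/ harmonizes with /ɯ/ ([-round]) → [e]
/u/ harmonizes with /ɯ/ ([-round]) → [ɯ]

[ɯtetɯ]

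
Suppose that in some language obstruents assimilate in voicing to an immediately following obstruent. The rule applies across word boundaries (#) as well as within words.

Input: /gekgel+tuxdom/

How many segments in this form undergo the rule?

/k/ before /g/ (voiced) → [g]
/x/ before /d/ (voiced) → [ɣ]
2 segments change.

2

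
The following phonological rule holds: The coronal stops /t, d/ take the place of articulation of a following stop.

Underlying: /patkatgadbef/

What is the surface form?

/t/ before /k/ (velar) → [k]
/t/ before /g/ (velar) → [k]
/d/ before /b/ (labial) → [b]

[pakkakgabbef]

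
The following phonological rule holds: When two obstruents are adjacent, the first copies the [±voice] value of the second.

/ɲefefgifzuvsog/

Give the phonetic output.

/f/ before /g/ (voiced) → [v]
/f/ before /z/ (voiced) → [v]
/v/ before /s/ (voiceless) → [f]

[ɲefevgivzufsog]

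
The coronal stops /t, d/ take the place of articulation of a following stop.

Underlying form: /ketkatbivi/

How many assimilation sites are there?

2

/t/ before /k/ (velar) → [k]
/t/ before /b/ (labial) → [p]
2 segments change.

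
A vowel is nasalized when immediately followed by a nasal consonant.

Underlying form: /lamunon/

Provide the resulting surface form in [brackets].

/a/ before nasal /m/ → [ã]
/u/ before nasal /n/ → [ũ]
/o/ before nasal /n/ → [õ]

[lãmũnõn]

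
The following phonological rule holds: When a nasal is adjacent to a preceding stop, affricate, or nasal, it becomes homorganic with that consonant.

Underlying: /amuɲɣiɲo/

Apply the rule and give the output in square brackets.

no segment meets the rule's conditions; no change.

[amuɲɣiɲo]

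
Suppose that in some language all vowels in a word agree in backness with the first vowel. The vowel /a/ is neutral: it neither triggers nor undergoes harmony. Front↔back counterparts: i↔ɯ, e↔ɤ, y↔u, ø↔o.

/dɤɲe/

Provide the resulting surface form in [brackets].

[dɤɲɤ]

/e/ harmonizes with /ɤ/ ([+back]) → [ɤ]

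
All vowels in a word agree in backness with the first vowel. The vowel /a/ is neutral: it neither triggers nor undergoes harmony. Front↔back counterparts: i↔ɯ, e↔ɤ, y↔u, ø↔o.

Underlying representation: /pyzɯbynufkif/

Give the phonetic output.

/ɯ/ harmonizes with /y/ ([-back]) → [i]
/u/ harmonizes with /y/ ([-back]) → [y]

[pyzibynyfkif]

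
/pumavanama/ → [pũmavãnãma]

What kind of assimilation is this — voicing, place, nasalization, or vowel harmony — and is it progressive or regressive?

nasalization, regressive

/u/→[ũ] /a/→[ã] /a/→[ã].
Each target copies a feature from the following segment, so the direction is regressive.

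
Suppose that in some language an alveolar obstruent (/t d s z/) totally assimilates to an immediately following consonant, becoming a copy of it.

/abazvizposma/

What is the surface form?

/z/ before /v/ → [v] (total assimilation)
/z/ before /p/ → [p] (total assimilation)
/s/ before /m/ → [m] (total assimilation)

[abavvippomma]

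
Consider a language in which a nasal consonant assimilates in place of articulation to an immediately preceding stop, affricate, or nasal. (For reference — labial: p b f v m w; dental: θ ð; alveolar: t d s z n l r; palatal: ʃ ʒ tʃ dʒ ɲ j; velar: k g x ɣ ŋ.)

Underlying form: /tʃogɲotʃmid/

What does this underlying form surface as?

[tʃogŋotʃɲid]

/ɲ/ after /g/ (velar) → [ŋ]
/m/ after /tʃ/ (palatal) → [ɲ]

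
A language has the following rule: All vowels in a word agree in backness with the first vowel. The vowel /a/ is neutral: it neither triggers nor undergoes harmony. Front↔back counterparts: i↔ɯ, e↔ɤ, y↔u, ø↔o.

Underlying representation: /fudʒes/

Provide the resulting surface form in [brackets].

[fudʒɤs]

/e/ harmonizes with /u/ ([+back]) → [ɤ]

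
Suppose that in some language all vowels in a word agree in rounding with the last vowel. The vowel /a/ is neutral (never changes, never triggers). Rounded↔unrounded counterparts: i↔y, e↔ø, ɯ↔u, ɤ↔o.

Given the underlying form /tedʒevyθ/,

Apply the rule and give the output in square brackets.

[tødʒøvyθ]

/e/ harmonizes with /y/ ([+round]) → [ø]
/e/ harmonizes with /y/ ([+round]) → [ø]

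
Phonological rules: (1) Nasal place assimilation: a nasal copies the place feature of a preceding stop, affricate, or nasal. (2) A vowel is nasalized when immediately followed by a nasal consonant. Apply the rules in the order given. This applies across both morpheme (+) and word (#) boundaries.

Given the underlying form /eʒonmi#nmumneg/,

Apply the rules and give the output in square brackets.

[eʒõnnĩ#nnũmmeg]

Rule 1: /m/ after /n/ (alveolar) → [n]
Rule 1: /m/ after /n/ (alveolar) → [n]
Rule 1: /n/ after /m/ (labial) → [m]
After rule 1: eʒonni#nnummeg
Rule 2: /o/ before nasal /n/ → [õ]
Rule 2: /i/ before nasal /n/ → [ĩ]
Rule 2: /u/ before nasal /m/ → [ũ]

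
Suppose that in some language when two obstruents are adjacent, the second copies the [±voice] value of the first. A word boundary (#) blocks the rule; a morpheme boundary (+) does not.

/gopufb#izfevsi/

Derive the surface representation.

[gopufp#izvevzi]

/b/ after /f/ (voiceless) → [p]
/f/ after /z/ (voiced) → [v]
/s/ after /v/ (voiced) → [z]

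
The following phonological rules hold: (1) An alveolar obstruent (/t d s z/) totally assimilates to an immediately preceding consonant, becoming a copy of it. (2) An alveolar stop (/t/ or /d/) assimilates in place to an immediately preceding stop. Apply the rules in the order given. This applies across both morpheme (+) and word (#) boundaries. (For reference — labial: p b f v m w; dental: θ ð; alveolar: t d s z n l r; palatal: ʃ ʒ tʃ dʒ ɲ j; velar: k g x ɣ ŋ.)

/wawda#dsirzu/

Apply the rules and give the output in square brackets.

Rule 1: /d/ after /w/ → [w] (total assimilation)
Rule 1: /s/ after /d/ → [d] (total assimilation)
Rule 1: /z/ after /r/ → [r] (total assimilation)
After rule 1: wawwa#ddirru
Rule 2: no segment meets the rule's conditions; no change.

[wawwa#ddirru]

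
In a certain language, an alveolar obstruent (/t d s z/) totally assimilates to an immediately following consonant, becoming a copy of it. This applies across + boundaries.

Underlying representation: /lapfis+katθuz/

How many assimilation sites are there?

2

/s/ before /k/ → [k] (total assimilation)
/t/ before /θ/ → [θ] (total assimilation)
2 segments change.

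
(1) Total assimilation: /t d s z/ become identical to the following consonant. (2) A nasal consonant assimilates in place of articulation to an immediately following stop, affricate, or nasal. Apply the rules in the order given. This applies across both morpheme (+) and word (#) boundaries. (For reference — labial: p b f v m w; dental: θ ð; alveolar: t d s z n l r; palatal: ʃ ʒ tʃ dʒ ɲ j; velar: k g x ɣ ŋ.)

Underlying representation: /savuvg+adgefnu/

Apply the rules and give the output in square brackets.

[savuvg+aggefnu]

Rule 1: /d/ before /g/ → [g] (total assimilation)
After rule 1: savuvg+aggefnu
Rule 2: no segment meets the rule's conditions; no change.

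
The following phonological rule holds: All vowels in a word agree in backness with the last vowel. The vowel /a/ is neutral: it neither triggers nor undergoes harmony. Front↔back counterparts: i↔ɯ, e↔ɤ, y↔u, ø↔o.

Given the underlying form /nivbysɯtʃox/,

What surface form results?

/i/ harmonizes with /o/ ([+back]) → [ɯ]
/y/ harmonizes with /o/ ([+back]) → [u]

[nɯvbusɯtʃox]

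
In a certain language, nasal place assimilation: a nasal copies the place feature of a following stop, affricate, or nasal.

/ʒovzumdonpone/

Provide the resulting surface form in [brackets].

/m/ before /d/ (alveolar) → [n]
/n/ before /p/ (labial) → [m]

[ʒovzundompone]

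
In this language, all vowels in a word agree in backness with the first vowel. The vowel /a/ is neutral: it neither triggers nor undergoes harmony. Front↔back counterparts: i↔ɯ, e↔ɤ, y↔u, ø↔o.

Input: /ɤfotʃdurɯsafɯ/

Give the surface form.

[ɤfotʃdurɯsafɯ]

no segment meets the rule's conditions; no change.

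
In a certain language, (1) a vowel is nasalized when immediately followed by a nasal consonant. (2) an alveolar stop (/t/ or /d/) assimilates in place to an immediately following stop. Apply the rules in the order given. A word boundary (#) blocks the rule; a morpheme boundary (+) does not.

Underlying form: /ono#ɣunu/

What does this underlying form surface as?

[õno#ɣũnu]

Rule 1: /o/ before nasal /n/ → [õ]
Rule 1: /u/ before nasal /n/ → [ũ]
After rule 1: õno#ɣũnu
Rule 2: no segment meets the rule's conditions; no change.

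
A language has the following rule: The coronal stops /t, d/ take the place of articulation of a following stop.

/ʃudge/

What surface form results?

/d/ before /g/ (velar) → [g]

[ʃugge]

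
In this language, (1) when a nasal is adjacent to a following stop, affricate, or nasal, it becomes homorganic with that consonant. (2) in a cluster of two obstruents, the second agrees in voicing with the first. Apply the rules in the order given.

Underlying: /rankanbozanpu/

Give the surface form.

[raŋkambozampu]

Rule 1: /n/ before /k/ (velar) → [ŋ]
Rule 1: /n/ before /b/ (labial) → [m]
Rule 1: /n/ before /p/ (labial) → [m]
After rule 1: raŋkambozampu
Rule 2: no segment meets the rule's conditions; no change.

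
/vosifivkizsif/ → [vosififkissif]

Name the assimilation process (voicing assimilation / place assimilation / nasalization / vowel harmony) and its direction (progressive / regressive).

voicing assimilation, regressive

/v/→[f] /z/→[s].
Each target copies a feature from the following segment, so the direction is regressive.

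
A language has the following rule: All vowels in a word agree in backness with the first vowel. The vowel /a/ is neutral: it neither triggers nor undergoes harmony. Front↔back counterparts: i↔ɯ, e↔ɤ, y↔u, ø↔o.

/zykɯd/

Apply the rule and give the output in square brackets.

/ɯ/ harmonizes with /y/ ([-back]) → [i]

[zykid]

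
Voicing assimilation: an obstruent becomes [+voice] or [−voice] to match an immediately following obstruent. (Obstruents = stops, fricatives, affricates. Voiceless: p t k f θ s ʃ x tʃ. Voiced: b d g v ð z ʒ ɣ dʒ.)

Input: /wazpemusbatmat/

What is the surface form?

[waspemuzbatmat]

/z/ before /p/ (voiceless) → [s]
/s/ before /b/ (voiced) → [z]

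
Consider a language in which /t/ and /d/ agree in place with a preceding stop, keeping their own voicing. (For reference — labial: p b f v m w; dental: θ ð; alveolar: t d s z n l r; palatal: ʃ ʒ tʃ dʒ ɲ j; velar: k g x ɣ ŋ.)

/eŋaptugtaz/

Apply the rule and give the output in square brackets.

[eŋappugkaz]

/t/ after /p/ (labial) → [p]
/t/ after /g/ (velar) → [k]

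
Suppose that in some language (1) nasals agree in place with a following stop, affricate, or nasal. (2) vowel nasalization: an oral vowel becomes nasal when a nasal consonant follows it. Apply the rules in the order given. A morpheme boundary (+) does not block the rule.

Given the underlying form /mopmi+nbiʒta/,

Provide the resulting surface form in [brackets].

[mopmĩ+mbiʒta]

Rule 1: /n/ before /b/ (labial) → [m]
After rule 1: mopmi+mbiʒta
Rule 2: /i/ before nasal /m/ → [ĩ]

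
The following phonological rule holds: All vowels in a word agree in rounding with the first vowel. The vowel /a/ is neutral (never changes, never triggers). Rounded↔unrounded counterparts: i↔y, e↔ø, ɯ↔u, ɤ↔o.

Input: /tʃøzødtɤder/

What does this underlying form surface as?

/ɤ/ harmonizes with /ø/ ([+round]) → [o]
/e/ harmonizes with /ø/ ([+round]) → [ø]

[tʃøzødtodør]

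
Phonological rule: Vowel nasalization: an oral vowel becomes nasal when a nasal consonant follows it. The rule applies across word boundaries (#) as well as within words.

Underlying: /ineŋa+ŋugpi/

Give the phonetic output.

/i/ before nasal /n/ → [ĩ]
/e/ before nasal /ŋ/ → [ẽ]
/a/ before nasal /ŋ/ → [ã]

[ĩnẽŋã+ŋugpi]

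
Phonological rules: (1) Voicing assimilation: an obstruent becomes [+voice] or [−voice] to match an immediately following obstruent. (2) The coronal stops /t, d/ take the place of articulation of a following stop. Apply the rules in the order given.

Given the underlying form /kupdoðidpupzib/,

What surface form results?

[kubdoðippubzib]

Rule 1: /p/ before /d/ (voiced) → [b]
Rule 1: /d/ before /p/ (voiceless) → [t]
Rule 1: /p/ before /z/ (voiced) → [b]
After rule 1: kubdoðitpubzib
Rule 2: /t/ before /p/ (labial) → [p]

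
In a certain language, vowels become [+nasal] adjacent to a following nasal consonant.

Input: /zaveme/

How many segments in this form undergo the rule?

/e/ before nasal /m/ → [ẽ]
1 segment changes.

1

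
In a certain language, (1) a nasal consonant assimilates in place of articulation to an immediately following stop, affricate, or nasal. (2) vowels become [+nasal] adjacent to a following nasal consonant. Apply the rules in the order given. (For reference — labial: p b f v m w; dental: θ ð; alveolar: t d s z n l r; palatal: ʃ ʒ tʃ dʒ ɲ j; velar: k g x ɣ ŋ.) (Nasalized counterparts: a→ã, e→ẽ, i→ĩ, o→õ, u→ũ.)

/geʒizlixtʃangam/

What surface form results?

Rule 1: /n/ before /g/ (velar) → [ŋ]
After rule 1: geʒizlixtʃaŋgam
Rule 2: /a/ before nasal /ŋ/ → [ã]
Rule 2: /a/ before nasal /m/ → [ã]

[geʒizlixtʃãŋgãm]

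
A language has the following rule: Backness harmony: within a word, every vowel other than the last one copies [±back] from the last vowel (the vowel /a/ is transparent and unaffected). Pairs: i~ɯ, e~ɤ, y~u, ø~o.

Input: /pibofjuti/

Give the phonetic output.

/o/ harmonizes with /i/ ([-back]) → [ø]
/u/ harmonizes with /i/ ([-back]) → [y]

[pibøfjyti]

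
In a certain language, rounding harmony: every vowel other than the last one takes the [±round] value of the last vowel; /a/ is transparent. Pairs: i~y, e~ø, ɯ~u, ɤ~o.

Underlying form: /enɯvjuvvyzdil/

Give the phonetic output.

[enɯvjɯvvizdil]

/u/ harmonizes with /i/ ([-round]) → [ɯ]
/y/ harmonizes with /i/ ([-round]) → [i]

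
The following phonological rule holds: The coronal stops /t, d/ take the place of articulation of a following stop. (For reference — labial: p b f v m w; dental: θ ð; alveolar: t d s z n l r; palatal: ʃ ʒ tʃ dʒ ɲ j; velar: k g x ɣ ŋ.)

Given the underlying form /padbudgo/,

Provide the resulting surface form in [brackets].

[pabbuggo]

/d/ before /b/ (labial) → [b]
/d/ before /g/ (velar) → [g]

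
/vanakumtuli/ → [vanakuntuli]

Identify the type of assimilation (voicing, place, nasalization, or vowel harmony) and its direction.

/m/→[n].
Each target copies a feature from the following segment, so the direction is regressive.

place assimilation, regressive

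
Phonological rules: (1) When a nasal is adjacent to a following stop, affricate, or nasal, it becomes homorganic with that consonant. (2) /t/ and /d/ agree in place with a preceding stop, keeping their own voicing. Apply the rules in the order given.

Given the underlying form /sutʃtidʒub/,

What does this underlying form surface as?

Rule 1: no segment meets the rule's conditions; no change.
After rule 1: sutʃtidʒub
Rule 2: no segment meets the rule's conditions; no change.

[sutʃtidʒub]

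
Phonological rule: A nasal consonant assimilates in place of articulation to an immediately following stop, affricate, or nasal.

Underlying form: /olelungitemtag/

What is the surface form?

[oleluŋgitentag]

/n/ before /g/ (velar) → [ŋ]
/m/ before /t/ (alveolar) → [n]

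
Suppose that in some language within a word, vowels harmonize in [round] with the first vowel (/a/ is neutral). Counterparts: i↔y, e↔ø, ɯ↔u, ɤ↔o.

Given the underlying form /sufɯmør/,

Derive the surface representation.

[sufumør]

/ɯ/ harmonizes with /u/ ([+round]) → [u]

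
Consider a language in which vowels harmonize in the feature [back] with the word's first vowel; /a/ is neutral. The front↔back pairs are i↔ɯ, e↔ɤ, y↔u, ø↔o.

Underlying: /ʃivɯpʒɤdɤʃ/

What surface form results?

[ʃivipʒedeʃ]

/ɯ/ harmonizes with /i/ ([-back]) → [i]
/ɤ/ harmonizes with /i/ ([-back]) → [e]
/ɤ/ harmonizes with /i/ ([-back]) → [e]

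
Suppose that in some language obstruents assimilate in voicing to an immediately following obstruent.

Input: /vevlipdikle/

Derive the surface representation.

/p/ before /d/ (voiced) → [b]

[vevlibdikle]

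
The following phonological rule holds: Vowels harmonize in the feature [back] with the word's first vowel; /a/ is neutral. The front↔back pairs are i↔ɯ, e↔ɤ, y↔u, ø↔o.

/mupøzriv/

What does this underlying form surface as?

/ø/ harmonizes with /u/ ([+back]) → [o]
/i/ harmonizes with /u/ ([+back]) → [ɯ]

[mupozrɯv]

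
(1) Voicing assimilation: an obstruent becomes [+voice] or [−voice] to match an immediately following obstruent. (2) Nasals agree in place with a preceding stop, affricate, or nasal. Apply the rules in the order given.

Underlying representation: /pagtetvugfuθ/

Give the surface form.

[paktedvukfuθ]

Rule 1: /g/ before /t/ (voiceless) → [k]
Rule 1: /t/ before /v/ (voiced) → [d]
Rule 1: /g/ before /f/ (voiceless) → [k]
After rule 1: paktedvukfuθ
Rule 2: no segment meets the rule's conditions; no change.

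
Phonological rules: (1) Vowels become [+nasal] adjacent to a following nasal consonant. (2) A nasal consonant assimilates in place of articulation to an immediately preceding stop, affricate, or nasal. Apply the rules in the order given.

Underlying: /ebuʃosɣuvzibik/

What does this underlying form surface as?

[ebuʃosɣuvzibik]

Rule 1: no segment meets the rule's conditions; no change.
After rule 1: ebuʃosɣuvzibik
Rule 2: no segment meets the rule's conditions; no change.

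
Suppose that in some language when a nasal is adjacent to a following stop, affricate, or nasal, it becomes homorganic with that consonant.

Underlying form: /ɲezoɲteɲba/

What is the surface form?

/ɲ/ before /t/ (alveolar) → [n]
/ɲ/ before /b/ (labial) → [m]

[ɲezontemba]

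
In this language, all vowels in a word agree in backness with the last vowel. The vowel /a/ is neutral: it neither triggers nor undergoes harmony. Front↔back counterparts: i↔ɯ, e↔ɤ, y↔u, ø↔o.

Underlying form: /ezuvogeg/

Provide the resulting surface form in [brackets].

[ezyvøgeg]

/u/ harmonizes with /e/ ([-back]) → [y]
/o/ harmonizes with /e/ ([-back]) → [ø]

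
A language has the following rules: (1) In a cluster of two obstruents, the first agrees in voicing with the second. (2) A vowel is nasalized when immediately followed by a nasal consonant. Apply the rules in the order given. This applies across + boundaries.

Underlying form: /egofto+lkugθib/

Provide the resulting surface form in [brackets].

Rule 1: /g/ before /θ/ (voiceless) → [k]
After rule 1: egofto+lkukθib
Rule 2: no segment meets the rule's conditions; no change.

[egofto+lkukθib]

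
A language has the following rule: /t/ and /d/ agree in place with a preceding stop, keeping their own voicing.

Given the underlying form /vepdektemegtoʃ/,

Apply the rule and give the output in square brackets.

[vepbekkemegkoʃ]

/d/ after /p/ (labial) → [b]
/t/ after /k/ (velar) → [k]
/t/ after /g/ (velar) → [k]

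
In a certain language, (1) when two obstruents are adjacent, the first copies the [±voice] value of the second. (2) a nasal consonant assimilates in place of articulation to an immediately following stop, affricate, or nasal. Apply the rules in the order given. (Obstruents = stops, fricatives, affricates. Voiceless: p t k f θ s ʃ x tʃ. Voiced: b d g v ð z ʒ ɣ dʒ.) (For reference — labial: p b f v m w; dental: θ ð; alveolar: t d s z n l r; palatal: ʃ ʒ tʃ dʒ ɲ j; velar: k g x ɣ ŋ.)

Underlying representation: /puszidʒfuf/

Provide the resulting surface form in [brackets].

Rule 1: /s/ before /z/ (voiced) → [z]
Rule 1: /dʒ/ before /f/ (voiceless) → [tʃ]
After rule 1: puzzitʃfuf
Rule 2: no segment meets the rule's conditions; no change.

[puzzitʃfuf]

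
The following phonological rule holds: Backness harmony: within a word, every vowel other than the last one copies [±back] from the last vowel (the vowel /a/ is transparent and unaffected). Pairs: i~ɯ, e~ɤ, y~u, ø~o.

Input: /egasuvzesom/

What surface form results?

[ɤgasuvzɤsom]

/e/ harmonizes with /o/ ([+back]) → [ɤ]
/e/ harmonizes with /o/ ([+back]) → [ɤ]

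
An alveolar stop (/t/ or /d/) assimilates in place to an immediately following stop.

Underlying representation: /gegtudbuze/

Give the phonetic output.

/d/ before /b/ (labial) → [b]

[gegtubbuze]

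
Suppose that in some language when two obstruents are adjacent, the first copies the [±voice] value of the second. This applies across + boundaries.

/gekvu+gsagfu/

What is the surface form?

/k/ before /v/ (voiced) → [g]
/g/ before /s/ (voiceless) → [k]
/g/ before /f/ (voiceless) → [k]

[gegvu+ksakfu]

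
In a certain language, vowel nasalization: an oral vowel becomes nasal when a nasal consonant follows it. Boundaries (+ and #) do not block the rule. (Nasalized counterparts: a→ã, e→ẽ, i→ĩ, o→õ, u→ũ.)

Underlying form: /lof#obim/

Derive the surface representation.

/i/ before nasal /m/ → [ĩ]

[lof#obĩm]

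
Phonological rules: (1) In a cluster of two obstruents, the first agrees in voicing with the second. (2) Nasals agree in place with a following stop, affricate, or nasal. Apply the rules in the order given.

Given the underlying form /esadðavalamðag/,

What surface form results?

Rule 1: no segment meets the rule's conditions; no change.
After rule 1: esadðavalamðag
Rule 2: no segment meets the rule's conditions; no change.

[esadðavalamðag]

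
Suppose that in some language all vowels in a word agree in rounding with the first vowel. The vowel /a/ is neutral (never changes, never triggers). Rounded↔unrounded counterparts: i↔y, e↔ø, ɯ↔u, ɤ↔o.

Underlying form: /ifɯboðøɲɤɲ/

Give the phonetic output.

/o/ harmonizes with /i/ ([-round]) → [ɤ]
/ø/ harmonizes with /i/ ([-round]) → [e]

[ifɯbɤðeɲɤɲ]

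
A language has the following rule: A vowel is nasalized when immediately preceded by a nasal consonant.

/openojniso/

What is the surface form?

/o/ after nasal /n/ → [õ]
/i/ after nasal /n/ → [ĩ]

[openõjnĩso]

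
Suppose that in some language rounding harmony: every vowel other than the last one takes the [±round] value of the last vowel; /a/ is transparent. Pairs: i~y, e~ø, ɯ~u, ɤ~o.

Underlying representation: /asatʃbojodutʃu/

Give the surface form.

[asatʃbojodutʃu]

no segment meets the rule's conditions; no change.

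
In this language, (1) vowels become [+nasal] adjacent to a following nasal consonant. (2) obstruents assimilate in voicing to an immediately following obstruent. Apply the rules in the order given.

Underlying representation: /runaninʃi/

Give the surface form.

[rũnãnĩnʃi]

Rule 1: /u/ before nasal /n/ → [ũ]
Rule 1: /a/ before nasal /n/ → [ã]
Rule 1: /i/ before nasal /n/ → [ĩ]
After rule 1: rũnãnĩnʃi
Rule 2: no segment meets the rule's conditions; no change.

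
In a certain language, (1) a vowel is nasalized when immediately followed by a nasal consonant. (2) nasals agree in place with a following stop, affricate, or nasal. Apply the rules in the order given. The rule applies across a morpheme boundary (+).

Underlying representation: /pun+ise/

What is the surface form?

[pũn+ise]

Rule 1: /u/ before nasal /n/ → [ũ]
After rule 1: pũn+ise
Rule 2: no segment meets the rule's conditions; no change.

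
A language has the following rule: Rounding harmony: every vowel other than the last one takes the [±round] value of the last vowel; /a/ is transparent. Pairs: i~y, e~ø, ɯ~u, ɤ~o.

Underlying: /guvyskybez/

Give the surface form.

[gɯviskibez]

/u/ harmonizes with /e/ ([-round]) → [ɯ]
/y/ harmonizes with /e/ ([-round]) → [i]
/y/ harmonizes with /e/ ([-round]) → [i]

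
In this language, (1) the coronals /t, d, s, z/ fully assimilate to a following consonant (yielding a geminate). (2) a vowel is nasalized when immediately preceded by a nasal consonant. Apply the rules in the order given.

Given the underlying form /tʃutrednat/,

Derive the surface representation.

[tʃurrennãt]

Rule 1: /t/ before /r/ → [r] (total assimilation)
Rule 1: /d/ before /n/ → [n] (total assimilation)
After rule 1: tʃurrennat
Rule 2: /a/ after nasal /n/ → [ã]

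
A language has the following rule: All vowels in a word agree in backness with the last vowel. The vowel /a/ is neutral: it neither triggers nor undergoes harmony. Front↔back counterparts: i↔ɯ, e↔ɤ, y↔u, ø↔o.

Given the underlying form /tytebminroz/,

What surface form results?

[tutɤbmɯnroz]

/y/ harmonizes with /o/ ([+back]) → [u]
/e/ harmonizes with /o/ ([+back]) → [ɤ]
/i/ harmonizes with /o/ ([+back]) → [ɯ]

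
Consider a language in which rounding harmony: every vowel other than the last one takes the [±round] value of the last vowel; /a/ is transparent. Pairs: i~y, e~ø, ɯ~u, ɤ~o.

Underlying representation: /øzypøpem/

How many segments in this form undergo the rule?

3

/ø/ harmonizes with /e/ ([-round]) → [e]
/y/ harmonizes with /e/ ([-round]) → [i]
/ø/ harmonizes with /e/ ([-round]) → [e]
3 segments change.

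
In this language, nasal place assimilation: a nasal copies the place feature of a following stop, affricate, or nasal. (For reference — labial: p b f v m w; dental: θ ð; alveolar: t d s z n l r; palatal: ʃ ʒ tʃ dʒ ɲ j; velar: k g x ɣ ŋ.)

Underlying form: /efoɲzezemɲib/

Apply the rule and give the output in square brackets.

[efoɲzezeɲɲib]

/m/ before /ɲ/ (palatal) → [ɲ]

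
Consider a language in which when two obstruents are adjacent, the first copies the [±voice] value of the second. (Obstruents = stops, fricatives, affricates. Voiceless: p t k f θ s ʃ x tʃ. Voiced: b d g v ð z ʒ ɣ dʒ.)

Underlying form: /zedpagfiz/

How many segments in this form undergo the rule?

/d/ before /p/ (voiceless) → [t]
/g/ before /f/ (voiceless) → [k]
2 segments change.

2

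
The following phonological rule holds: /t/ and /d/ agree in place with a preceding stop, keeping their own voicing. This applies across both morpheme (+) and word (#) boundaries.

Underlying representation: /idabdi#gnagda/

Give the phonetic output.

/d/ after /b/ (labial) → [b]
/d/ after /g/ (velar) → [g]

[idabbi#gnagga]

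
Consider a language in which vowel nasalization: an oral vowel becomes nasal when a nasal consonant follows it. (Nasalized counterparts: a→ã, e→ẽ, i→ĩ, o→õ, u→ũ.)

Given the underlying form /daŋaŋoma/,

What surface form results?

[dãŋãŋõma]

/a/ before nasal /ŋ/ → [ã]
/a/ before nasal /ŋ/ → [ã]
/o/ before nasal /m/ → [õ]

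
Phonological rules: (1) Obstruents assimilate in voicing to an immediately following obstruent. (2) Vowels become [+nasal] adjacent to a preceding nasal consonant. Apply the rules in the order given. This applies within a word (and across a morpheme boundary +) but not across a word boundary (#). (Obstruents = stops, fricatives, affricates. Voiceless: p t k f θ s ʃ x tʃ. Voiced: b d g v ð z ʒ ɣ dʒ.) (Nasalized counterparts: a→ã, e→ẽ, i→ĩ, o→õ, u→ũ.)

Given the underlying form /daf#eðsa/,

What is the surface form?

[daf#eθsa]

Rule 1: /ð/ before /s/ (voiceless) → [θ]
After rule 1: daf#eθsa
Rule 2: no segment meets the rule's conditions; no change.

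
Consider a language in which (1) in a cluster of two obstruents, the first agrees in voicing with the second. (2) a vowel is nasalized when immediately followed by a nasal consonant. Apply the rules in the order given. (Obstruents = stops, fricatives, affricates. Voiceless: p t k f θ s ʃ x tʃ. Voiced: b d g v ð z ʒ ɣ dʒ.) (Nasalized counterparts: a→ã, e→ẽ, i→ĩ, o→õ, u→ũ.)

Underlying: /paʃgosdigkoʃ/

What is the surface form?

Rule 1: /ʃ/ before /g/ (voiced) → [ʒ]
Rule 1: /s/ before /d/ (voiced) → [z]
Rule 1: /g/ before /k/ (voiceless) → [k]
After rule 1: paʒgozdikkoʃ
Rule 2: no segment meets the rule's conditions; no change.

[paʒgozdikkoʃ]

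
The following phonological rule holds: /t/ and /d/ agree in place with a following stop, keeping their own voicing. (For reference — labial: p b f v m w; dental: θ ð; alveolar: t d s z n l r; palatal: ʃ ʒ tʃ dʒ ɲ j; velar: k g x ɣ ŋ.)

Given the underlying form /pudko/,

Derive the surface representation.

[pugko]

/d/ before /k/ (velar) → [g]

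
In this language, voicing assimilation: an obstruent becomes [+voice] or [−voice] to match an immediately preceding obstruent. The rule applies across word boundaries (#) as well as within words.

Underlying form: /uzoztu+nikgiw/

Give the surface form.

[uzozdu+nikkiw]

/t/ after /z/ (voiced) → [d]
/g/ after /k/ (voiceless) → [k]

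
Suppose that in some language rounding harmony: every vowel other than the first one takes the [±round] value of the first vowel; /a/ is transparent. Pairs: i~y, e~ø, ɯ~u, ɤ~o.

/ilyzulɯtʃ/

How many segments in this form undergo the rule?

/y/ harmonizes with /i/ ([-round]) → [i]
/u/ harmonizes with /i/ ([-round]) → [ɯ]
2 segments change.

2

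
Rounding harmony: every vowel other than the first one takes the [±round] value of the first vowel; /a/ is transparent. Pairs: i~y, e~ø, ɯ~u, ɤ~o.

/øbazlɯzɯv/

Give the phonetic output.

[øbazluzuv]

/ɯ/ harmonizes with /ø/ ([+round]) → [u]
/ɯ/ harmonizes with /ø/ ([+round]) → [u]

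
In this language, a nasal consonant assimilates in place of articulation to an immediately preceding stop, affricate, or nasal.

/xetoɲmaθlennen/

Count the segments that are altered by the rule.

1

/m/ after /ɲ/ (palatal) → [ɲ]
1 segment changes.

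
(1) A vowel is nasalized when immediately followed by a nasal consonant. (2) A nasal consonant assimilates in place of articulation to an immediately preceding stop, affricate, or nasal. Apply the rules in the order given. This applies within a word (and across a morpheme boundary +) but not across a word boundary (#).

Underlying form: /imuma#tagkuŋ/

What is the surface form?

Rule 1: /i/ before nasal /m/ → [ĩ]
Rule 1: /u/ before nasal /m/ → [ũ]
Rule 1: /u/ before nasal /ŋ/ → [ũ]
After rule 1: ĩmũma#tagkũŋ
Rule 2: no segment meets the rule's conditions; no change.

[ĩmũma#tagkũŋ]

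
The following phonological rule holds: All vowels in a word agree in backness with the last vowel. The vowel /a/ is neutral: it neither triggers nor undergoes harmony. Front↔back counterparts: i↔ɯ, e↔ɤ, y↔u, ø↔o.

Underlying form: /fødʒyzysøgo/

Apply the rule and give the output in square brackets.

[fodʒuzusogo]

/ø/ harmonizes with /o/ ([+back]) → [o]
/y/ harmonizes with /o/ ([+back]) → [u]
/y/ harmonizes with /o/ ([+back]) → [u]
/ø/ harmonizes with /o/ ([+back]) → [o]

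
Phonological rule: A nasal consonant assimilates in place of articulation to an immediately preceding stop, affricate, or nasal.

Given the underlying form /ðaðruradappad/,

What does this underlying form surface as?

[ðaðruradappad]

no segment meets the rule's conditions; no change.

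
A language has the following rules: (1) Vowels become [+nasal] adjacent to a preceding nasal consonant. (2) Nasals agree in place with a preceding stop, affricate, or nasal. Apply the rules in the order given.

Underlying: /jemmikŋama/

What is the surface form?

[jemmĩkŋãmã]

Rule 1: /i/ after nasal /m/ → [ĩ]
Rule 1: /a/ after nasal /ŋ/ → [ã]
Rule 1: /a/ after nasal /m/ → [ã]
After rule 1: jemmĩkŋãmã
Rule 2: no segment meets the rule's conditions; no change.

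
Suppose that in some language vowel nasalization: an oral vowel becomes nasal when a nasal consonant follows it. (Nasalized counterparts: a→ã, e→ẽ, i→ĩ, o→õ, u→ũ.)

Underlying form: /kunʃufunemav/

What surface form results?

[kũnʃufũnẽmav]

/u/ before nasal /n/ → [ũ]
/u/ before nasal /n/ → [ũ]
/e/ before nasal /m/ → [ẽ]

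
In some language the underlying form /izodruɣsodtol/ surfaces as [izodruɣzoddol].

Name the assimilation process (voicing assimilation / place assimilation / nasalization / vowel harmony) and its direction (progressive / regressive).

voicing assimilation, progressive

/s/→[z] /t/→[d].
Each target copies a feature from the preceding segment, so the direction is progressive.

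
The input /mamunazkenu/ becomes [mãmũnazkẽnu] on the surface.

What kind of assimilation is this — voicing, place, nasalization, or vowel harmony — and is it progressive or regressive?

/a/→[ã] /u/→[ũ] /e/→[ẽ].
Each target copies a feature from the following segment, so the direction is regressive.

nasalization, regressive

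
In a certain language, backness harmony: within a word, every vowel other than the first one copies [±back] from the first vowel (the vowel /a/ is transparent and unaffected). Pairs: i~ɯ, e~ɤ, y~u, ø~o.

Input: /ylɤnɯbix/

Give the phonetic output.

[ylenibix]

/ɤ/ harmonizes with /y/ ([-back]) → [e]
/ɯ/ harmonizes with /y/ ([-back]) → [i]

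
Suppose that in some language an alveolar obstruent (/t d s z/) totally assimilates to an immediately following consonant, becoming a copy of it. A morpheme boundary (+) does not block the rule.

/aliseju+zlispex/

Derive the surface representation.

[aliseju+llippex]

/z/ before /l/ → [l] (total assimilation)
/s/ before /p/ → [p] (total assimilation)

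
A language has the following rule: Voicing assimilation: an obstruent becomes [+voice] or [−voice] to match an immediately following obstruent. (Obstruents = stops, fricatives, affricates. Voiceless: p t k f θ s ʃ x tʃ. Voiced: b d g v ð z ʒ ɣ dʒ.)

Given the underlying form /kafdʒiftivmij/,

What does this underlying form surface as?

[kavdʒiftivmij]

/f/ before /dʒ/ (voiced) → [v]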